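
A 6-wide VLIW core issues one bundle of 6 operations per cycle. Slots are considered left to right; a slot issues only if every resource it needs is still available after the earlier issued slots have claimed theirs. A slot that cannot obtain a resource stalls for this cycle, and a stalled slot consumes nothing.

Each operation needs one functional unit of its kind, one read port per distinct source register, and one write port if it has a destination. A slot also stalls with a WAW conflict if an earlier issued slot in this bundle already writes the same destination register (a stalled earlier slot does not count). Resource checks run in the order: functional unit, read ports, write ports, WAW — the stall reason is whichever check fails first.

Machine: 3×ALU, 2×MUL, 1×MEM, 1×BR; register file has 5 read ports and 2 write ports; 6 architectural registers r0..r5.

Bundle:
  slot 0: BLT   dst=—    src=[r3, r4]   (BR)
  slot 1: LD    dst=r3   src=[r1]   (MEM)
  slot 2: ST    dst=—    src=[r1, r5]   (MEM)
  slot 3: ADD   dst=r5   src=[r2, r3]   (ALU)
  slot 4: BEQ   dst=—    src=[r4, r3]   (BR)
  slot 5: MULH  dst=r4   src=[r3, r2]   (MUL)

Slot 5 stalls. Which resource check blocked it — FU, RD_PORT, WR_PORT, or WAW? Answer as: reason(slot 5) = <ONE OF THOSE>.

  0. BR ⇒ go  {3A/2Mu/1Ld/0B | 3r 2w}
  1. MEM→r3 ⇒ go  {3A/2Mu/0Ld/0B | 2r 1w}
  2. MEM ⇒ no(FU)  {3A/2Mu/0Ld/0B | 2r 1w}
  3. ALU→r5 ⇒ go  {2A/2Mu/0Ld/0B | 0r 0w}
  4. BR ⇒ no(FU)  {2A/2Mu/0Ld/0B | 0r 0w}
  5. MUL→r4 ⇒ no(RD_PORT)  {2A/2Mu/0Ld/0B | 0r 0w}

reason(slot 5) = RD_PORT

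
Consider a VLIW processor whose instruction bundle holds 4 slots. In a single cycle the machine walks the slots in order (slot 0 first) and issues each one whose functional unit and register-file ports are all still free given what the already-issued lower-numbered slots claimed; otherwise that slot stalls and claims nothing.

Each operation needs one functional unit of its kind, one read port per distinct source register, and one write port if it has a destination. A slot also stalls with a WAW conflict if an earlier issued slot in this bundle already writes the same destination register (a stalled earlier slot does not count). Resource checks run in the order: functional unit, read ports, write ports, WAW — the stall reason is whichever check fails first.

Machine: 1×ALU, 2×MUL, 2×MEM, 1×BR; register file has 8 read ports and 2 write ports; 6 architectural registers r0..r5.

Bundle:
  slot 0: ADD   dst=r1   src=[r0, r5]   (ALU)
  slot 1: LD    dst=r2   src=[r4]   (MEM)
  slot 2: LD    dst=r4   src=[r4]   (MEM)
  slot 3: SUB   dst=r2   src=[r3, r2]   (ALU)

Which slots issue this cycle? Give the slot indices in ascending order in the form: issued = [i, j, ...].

(0) want 1×ALU +2rd +1wr — yes → AL0|MU2|ME2|BR1|rd6|wr1
(1) want 1×MEM +1rd +1wr — yes → AL0|MU2|ME1|BR1|rd5|wr0
(2) want 1×MEM +1rd +1wr — WR_PORT → AL0|MU2|ME1|BR1|rd5|wr0
(3) want 1×ALU +2rd +1wr — FU → AL0|MU2|ME1|BR1|rd5|wr0

issued = [0, 1]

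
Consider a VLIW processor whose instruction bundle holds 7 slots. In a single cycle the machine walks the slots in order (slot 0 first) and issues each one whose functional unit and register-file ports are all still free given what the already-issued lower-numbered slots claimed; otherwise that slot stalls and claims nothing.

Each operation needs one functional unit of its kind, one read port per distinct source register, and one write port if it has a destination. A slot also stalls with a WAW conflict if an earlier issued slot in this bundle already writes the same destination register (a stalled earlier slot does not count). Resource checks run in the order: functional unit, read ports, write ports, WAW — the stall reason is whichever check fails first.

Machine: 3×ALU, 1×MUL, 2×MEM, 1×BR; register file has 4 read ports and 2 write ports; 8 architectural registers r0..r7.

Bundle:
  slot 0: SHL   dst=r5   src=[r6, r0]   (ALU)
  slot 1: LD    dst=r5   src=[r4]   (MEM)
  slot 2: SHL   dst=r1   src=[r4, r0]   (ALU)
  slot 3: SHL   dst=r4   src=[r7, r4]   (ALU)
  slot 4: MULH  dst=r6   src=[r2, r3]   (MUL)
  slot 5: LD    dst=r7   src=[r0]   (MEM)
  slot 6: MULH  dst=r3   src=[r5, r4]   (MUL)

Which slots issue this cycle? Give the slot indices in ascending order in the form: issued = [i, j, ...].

issued = [0, 2]

(0) want 1×ALU +2rd +1wr — yes → AL2|MU1|ME2|BR1|rd2|wr1
(1) want 1×MEM +1rd +1wr — WAW → AL2|MU1|ME2|BR1|rd2|wr1
(2) want 1×ALU +2rd +1wr — yes → AL1|MU1|ME2|BR1|rd0|wr0
(3) want 1×ALU +2rd +1wr — RD_PORT → AL1|MU1|ME2|BR1|rd0|wr0
(4) want 1×MUL +2rd +1wr — RD_PORT → AL1|MU1|ME2|BR1|rd0|wr0
(5) want 1×MEM +1rd +1wr — RD_PORT → AL1|MU1|ME2|BR1|rd0|wr0
(6) want 1×MUL +2rd +1wr — RD_PORT → AL1|MU1|ME2|BR1|rd0|wr0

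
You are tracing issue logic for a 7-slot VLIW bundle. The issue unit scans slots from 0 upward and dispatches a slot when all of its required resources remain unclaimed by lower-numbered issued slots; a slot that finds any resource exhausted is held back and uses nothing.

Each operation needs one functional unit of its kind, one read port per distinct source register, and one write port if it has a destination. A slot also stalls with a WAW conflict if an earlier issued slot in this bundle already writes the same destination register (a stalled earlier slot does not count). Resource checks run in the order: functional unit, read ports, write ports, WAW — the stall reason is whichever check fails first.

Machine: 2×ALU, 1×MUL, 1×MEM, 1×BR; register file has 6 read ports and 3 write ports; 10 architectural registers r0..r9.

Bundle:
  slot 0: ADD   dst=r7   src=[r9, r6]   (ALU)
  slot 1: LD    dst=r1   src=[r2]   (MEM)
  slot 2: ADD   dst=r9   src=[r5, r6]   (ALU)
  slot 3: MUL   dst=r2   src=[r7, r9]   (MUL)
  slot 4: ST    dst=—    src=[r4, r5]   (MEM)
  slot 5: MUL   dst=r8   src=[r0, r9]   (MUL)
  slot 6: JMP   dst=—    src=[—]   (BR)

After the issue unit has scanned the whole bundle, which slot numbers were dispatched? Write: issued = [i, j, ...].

issued = [0, 1, 2, 6]

[0] ALU needs rd=2 wr=1: ok; after: ALU=1 MUL=1 MEM=1 BR=1, R=4, W=2
[1] MEM needs rd=1 wr=1: ok; after: ALU=1 MUL=1 MEM=0 BR=1, R=3, W=1
[2] ALU needs rd=2 wr=1: ok; after: ALU=0 MUL=1 MEM=0 BR=1, R=1, W=0
[3] MUL needs rd=2 wr=1: RD_PORT; after: ALU=0 MUL=1 MEM=0 BR=1, R=1, W=0
[4] MEM needs rd=2 wr=0: FU; after: ALU=0 MUL=1 MEM=0 BR=1, R=1, W=0
[5] MUL needs rd=2 wr=1: RD_PORT; after: ALU=0 MUL=1 MEM=0 BR=1, R=1, W=0
[6] BR needs rd=0 wr=0: ok; after: ALU=0 MUL=1 MEM=0 BR=0, R=1, W=0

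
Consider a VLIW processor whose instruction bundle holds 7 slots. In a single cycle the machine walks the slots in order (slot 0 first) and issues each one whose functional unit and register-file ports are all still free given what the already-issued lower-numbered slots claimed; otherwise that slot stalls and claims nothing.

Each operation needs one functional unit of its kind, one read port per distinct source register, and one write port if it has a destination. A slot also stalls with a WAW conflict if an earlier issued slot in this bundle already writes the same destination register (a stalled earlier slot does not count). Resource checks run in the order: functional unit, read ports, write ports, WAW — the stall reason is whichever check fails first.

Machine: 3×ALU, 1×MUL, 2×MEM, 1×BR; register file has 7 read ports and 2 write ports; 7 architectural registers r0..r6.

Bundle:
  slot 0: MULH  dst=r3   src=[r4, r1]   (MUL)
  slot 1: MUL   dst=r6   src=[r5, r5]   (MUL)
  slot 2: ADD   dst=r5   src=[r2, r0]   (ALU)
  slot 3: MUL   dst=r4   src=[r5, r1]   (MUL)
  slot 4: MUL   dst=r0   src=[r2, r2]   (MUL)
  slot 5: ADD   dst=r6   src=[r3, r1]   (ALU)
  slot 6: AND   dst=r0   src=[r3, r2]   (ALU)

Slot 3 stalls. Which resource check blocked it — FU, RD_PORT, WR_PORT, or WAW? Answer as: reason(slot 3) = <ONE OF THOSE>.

  0. MUL→r3 ⇒ go  {3A/0Mu/2Ld/1B | 5r 1w}
  1. MUL→r6 ⇒ no(FU)  {3A/0Mu/2Ld/1B | 5r 1w}
  2. ALU→r5 ⇒ go  {2A/0Mu/2Ld/1B | 3r 0w}
  3. MUL→r4 ⇒ no(FU)  {2A/0Mu/2Ld/1B | 3r 0w}
  4. MUL→r0 ⇒ no(FU)  {2A/0Mu/2Ld/1B | 3r 0w}
  5. ALU→r6 ⇒ no(WR_PORT)  {2A/0Mu/2Ld/1B | 3r 0w}
  6. ALU→r0 ⇒ no(WR_PORT)  {2A/0Mu/2Ld/1B | 3r 0w}

reason(slot 3) = FU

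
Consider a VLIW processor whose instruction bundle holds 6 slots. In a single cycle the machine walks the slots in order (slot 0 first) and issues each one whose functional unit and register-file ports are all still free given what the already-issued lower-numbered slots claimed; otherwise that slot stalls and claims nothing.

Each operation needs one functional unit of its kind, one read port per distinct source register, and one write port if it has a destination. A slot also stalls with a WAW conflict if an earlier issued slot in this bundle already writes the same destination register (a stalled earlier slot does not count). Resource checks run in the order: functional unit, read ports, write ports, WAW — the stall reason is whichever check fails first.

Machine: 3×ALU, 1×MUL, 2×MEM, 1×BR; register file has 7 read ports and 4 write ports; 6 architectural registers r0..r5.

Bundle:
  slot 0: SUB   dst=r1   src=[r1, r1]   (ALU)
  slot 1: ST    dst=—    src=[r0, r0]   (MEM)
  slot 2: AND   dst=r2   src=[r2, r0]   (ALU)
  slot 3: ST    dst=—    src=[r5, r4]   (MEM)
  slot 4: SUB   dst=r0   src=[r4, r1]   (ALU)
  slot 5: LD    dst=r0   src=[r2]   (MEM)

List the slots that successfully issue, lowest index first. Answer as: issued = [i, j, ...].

issued = [0, 1, 2, 3]

[0] ALU needs rd=1 wr=1: ok; after: ALU=2 MUL=1 MEM=2 BR=1, R=6, W=3
[1] MEM needs rd=1 wr=0: ok; after: ALU=2 MUL=1 MEM=1 BR=1, R=5, W=3
[2] ALU needs rd=2 wr=1: ok; after: ALU=1 MUL=1 MEM=1 BR=1, R=3, W=2
[3] MEM needs rd=2 wr=0: ok; after: ALU=1 MUL=1 MEM=0 BR=1, R=1, W=2
[4] ALU needs rd=2 wr=1: RD_PORT; after: ALU=1 MUL=1 MEM=0 BR=1, R=1, W=2
[5] MEM needs rd=1 wr=1: FU; after: ALU=1 MUL=1 MEM=0 BR=1, R=1, W=2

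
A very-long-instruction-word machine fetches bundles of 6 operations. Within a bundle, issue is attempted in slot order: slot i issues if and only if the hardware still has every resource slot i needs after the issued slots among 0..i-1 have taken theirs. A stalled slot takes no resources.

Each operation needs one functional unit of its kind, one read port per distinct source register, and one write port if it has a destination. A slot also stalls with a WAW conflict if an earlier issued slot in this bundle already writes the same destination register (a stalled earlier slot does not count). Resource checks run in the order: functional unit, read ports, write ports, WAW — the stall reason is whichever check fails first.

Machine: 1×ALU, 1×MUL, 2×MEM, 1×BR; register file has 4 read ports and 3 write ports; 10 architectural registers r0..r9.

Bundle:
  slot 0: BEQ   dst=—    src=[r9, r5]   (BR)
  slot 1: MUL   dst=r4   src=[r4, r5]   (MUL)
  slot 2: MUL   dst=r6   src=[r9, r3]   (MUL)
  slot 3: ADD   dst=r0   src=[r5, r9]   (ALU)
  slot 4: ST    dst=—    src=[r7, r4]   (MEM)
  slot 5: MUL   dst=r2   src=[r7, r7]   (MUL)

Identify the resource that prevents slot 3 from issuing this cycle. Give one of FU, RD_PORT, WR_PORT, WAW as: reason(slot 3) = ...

reason(slot 3) = RD_PORT

slot 0 (BR): ISSUE — free A1,Mu1,Ld2,B0 rp2 wp3
slot 1 (MUL): ISSUE — free A1,Mu0,Ld2,B0 rp0 wp2
slot 2 (MUL): stall FU — free A1,Mu0,Ld2,B0 rp0 wp2
slot 3 (ALU): stall RD_PORT — free A1,Mu0,Ld2,B0 rp0 wp2
slot 4 (MEM): stall RD_PORT — free A1,Mu0,Ld2,B0 rp0 wp2
slot 5 (MUL): stall FU — free A1,Mu0,Ld2,B0 rp0 wp2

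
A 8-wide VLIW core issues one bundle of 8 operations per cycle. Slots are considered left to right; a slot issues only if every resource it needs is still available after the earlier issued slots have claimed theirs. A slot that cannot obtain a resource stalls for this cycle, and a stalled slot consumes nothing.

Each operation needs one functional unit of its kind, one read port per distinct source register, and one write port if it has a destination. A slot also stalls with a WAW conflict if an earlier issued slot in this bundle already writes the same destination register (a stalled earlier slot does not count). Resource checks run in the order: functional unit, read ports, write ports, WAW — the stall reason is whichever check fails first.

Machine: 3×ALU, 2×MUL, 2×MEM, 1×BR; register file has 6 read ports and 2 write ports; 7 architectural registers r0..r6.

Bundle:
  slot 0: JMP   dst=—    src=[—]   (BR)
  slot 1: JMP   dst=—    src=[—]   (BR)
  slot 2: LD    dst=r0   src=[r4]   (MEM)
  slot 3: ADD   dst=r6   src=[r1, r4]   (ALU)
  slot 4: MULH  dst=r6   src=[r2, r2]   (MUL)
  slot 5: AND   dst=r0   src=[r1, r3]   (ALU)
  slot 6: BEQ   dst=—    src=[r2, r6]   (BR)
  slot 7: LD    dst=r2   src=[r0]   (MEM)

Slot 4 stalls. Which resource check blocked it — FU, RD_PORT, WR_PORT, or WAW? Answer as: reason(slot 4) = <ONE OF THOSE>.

reason(slot 4) = WR_PORT

(0) want 1×BR +0rd +0wr — yes → AL3|MU2|ME2|BR0|rd6|wr2
(1) want 1×BR +0rd +0wr — FU → AL3|MU2|ME2|BR0|rd6|wr2
(2) want 1×MEM +1rd +1wr — yes → AL3|MU2|ME1|BR0|rd5|wr1
(3) want 1×ALU +2rd +1wr — yes → AL2|MU2|ME1|BR0|rd3|wr0
(4) want 1×MUL +1rd +1wr — WR_PORT → AL2|MU2|ME1|BR0|rd3|wr0
(5) want 1×ALU +2rd +1wr — WR_PORT → AL2|MU2|ME1|BR0|rd3|wr0
(6) want 1×BR +2rd +0wr — FU → AL2|MU2|ME1|BR0|rd3|wr0
(7) want 1×MEM +1rd +1wr — WR_PORT → AL2|MU2|ME1|BR0|rd3|wr0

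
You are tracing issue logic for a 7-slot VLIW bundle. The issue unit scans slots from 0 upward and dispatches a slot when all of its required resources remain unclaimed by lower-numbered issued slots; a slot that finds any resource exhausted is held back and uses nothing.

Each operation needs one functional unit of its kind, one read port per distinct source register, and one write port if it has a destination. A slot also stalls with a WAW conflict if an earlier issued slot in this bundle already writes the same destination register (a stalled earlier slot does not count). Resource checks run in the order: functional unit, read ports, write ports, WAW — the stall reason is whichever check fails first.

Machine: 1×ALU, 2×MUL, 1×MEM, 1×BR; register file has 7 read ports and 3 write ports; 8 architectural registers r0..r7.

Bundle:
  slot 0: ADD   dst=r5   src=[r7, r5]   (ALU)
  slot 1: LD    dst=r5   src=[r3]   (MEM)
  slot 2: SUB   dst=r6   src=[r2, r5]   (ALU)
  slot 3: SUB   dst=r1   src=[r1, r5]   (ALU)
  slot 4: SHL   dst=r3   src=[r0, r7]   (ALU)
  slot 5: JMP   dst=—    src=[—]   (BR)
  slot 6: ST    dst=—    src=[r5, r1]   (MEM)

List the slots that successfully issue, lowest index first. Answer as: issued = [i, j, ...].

issued = [0, 5, 6]

slot 0 (ALU): ISSUE — free A0,Mu2,Ld1,B1 rp5 wp2
slot 1 (MEM): stall WAW — free A0,Mu2,Ld1,B1 rp5 wp2
slot 2 (ALU): stall FU — free A0,Mu2,Ld1,B1 rp5 wp2
slot 3 (ALU): stall FU — free A0,Mu2,Ld1,B1 rp5 wp2
slot 4 (ALU): stall FU — free A0,Mu2,Ld1,B1 rp5 wp2
slot 5 (BR): ISSUE — free A0,Mu2,Ld1,B0 rp5 wp2
slot 6 (MEM): ISSUE — free A0,Mu2,Ld0,B0 rp3 wp2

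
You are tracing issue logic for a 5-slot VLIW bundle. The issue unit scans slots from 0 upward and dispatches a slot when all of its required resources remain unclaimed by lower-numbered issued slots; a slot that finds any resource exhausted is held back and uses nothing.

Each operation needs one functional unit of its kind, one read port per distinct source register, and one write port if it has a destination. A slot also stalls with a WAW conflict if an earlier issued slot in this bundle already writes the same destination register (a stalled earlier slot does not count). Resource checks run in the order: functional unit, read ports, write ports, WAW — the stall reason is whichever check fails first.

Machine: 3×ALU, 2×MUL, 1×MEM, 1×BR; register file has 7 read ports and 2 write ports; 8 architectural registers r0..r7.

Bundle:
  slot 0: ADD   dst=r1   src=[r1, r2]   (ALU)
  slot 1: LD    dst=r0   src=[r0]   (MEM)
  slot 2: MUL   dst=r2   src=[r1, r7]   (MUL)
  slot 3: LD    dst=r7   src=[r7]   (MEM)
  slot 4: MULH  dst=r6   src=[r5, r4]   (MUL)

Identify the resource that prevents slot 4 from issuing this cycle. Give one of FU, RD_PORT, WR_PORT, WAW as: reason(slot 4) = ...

reason(slot 4) = WR_PORT

  0. ALU→r1 ⇒ go  {2A/2Mu/1Ld/1B | 5r 1w}
  1. MEM→r0 ⇒ go  {2A/2Mu/0Ld/1B | 4r 0w}
  2. MUL→r2 ⇒ no(WR_PORT)  {2A/2Mu/0Ld/1B | 4r 0w}
  3. MEM→r7 ⇒ no(FU)  {2A/2Mu/0Ld/1B | 4r 0w}
  4. MUL→r6 ⇒ no(WR_PORT)  {2A/2Mu/0Ld/1B | 4r 0w}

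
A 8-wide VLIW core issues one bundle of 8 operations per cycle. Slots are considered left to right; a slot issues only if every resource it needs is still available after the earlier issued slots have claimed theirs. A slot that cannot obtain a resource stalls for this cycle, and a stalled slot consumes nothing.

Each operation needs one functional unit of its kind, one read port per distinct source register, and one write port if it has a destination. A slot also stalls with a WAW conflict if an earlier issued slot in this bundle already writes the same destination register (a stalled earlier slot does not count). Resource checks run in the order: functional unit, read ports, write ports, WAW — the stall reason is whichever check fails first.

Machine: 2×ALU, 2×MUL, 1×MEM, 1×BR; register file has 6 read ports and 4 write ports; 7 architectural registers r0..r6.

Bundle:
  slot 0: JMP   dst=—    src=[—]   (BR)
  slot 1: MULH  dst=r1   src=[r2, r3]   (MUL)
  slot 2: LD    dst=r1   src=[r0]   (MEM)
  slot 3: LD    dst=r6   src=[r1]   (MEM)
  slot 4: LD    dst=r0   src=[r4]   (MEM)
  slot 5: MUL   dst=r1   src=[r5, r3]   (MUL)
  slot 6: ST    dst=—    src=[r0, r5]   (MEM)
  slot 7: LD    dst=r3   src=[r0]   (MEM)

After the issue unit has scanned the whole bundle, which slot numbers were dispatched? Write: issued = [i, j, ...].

(0) want 1×BR +0rd +0wr — yes → AL2|MU2|ME1|BR0|rd6|wr4
(1) want 1×MUL +2rd +1wr — yes → AL2|MU1|ME1|BR0|rd4|wr3
(2) want 1×MEM +1rd +1wr — WAW → AL2|MU1|ME1|BR0|rd4|wr3
(3) want 1×MEM +1rd +1wr — yes → AL2|MU1|ME0|BR0|rd3|wr2
(4) want 1×MEM +1rd +1wr — FU → AL2|MU1|ME0|BR0|rd3|wr2
(5) want 1×MUL +2rd +1wr — WAW → AL2|MU1|ME0|BR0|rd3|wr2
(6) want 1×MEM +2rd +0wr — FU → AL2|MU1|ME0|BR0|rd3|wr2
(7) want 1×MEM +1rd +1wr — FU → AL2|MU1|ME0|BR0|rd3|wr2

issued = [0, 1, 3]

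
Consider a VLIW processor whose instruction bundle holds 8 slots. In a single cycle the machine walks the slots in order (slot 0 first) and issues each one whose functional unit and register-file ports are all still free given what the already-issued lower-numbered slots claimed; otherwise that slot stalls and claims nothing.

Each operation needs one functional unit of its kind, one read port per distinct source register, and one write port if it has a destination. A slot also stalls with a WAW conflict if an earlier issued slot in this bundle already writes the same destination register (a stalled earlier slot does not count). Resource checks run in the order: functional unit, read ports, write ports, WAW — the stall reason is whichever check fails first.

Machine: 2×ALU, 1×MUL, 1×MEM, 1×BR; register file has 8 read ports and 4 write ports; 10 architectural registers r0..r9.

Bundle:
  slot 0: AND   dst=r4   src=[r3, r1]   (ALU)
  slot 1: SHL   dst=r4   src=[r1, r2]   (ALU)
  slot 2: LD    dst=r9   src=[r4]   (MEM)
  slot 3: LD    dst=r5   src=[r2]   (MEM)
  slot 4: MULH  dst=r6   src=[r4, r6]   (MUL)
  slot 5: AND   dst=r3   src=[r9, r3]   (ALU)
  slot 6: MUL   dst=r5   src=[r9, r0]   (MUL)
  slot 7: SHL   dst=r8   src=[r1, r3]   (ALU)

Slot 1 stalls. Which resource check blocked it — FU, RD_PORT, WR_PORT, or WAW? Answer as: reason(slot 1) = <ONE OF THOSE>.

(0) want 1×ALU +2rd +1wr — yes → AL1|MU1|ME1|BR1|rd6|wr3
(1) want 1×ALU +2rd +1wr — WAW → AL1|MU1|ME1|BR1|rd6|wr3
(2) want 1×MEM +1rd +1wr — yes → AL1|MU1|ME0|BR1|rd5|wr2
(3) want 1×MEM +1rd +1wr — FU → AL1|MU1|ME0|BR1|rd5|wr2
(4) want 1×MUL +2rd +1wr — yes → AL1|MU0|ME0|BR1|rd3|wr1
(5) want 1×ALU +2rd +1wr — yes → AL0|MU0|ME0|BR1|rd1|wr0
(6) want 1×MUL +2rd +1wr — FU → AL0|MU0|ME0|BR1|rd1|wr0
(7) want 1×ALU +2rd +1wr — FU → AL0|MU0|ME0|BR1|rd1|wr0

reason(slot 1) = WAW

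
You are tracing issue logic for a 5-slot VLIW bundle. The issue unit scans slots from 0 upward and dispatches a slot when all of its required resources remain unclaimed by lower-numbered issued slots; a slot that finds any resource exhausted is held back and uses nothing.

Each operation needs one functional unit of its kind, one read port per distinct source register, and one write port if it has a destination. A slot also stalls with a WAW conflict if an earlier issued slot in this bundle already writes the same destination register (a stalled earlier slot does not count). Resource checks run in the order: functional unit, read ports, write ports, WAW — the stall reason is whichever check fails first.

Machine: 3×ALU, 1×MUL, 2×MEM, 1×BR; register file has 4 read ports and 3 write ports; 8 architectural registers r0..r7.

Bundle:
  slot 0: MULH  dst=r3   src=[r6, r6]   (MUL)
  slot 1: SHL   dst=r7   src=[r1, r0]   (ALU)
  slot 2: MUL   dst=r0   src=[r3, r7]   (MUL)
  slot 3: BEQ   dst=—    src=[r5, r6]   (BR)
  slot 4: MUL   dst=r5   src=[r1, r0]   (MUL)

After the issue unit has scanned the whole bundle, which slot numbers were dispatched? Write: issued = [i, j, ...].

slot 0 (MUL): ISSUE — free A3,Mu0,Ld2,B1 rp3 wp2
slot 1 (ALU): ISSUE — free A2,Mu0,Ld2,B1 rp1 wp1
slot 2 (MUL): stall FU — free A2,Mu0,Ld2,B1 rp1 wp1
slot 3 (BR): stall RD_PORT — free A2,Mu0,Ld2,B1 rp1 wp1
slot 4 (MUL): stall FU — free A2,Mu0,Ld2,B1 rp1 wp1

issued = [0, 1]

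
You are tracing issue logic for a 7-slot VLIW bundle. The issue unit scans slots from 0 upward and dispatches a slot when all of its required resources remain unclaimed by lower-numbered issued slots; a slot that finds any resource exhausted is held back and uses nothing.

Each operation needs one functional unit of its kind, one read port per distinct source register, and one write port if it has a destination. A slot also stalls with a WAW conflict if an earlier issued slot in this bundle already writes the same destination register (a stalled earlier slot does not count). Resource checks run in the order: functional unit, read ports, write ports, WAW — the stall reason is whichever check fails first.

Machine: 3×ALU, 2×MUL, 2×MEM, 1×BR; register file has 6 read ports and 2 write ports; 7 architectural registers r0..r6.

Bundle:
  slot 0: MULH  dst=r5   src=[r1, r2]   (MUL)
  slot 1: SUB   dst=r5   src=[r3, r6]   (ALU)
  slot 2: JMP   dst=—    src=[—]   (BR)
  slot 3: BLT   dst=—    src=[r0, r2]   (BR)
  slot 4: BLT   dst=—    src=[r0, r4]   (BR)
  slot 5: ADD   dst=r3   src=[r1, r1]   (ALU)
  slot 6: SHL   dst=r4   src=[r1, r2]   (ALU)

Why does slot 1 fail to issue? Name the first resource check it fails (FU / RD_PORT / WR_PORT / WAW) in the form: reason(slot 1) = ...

reason(slot 1) = WAW

[0] MUL needs rd=2 wr=1: ok; after: ALU=3 MUL=1 MEM=2 BR=1, R=4, W=1
[1] ALU needs rd=2 wr=1: WAW; after: ALU=3 MUL=1 MEM=2 BR=1, R=4, W=1
[2] BR needs rd=0 wr=0: ok; after: ALU=3 MUL=1 MEM=2 BR=0, R=4, W=1
[3] BR needs rd=2 wr=0: FU; after: ALU=3 MUL=1 MEM=2 BR=0, R=4, W=1
[4] BR needs rd=2 wr=0: FU; after: ALU=3 MUL=1 MEM=2 BR=0, R=4, W=1
[5] ALU needs rd=1 wr=1: ok; after: ALU=2 MUL=1 MEM=2 BR=0, R=3, W=0
[6] ALU needs rd=2 wr=1: WR_PORT; after: ALU=2 MUL=1 MEM=2 BR=0, R=3, W=0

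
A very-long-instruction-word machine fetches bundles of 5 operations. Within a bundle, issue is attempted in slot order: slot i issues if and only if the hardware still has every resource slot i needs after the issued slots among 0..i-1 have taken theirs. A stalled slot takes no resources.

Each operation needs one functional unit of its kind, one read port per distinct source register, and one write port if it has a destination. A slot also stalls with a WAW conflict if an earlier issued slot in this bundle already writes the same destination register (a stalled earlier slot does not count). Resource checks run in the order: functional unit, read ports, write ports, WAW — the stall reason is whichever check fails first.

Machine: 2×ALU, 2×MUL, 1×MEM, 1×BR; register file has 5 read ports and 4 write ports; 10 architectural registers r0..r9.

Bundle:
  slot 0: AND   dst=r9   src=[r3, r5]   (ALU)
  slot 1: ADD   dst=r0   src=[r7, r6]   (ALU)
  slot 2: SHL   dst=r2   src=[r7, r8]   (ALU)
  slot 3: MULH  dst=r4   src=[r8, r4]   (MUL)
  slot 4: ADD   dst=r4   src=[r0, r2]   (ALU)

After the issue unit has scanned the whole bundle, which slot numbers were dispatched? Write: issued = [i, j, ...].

issued = [0, 1]

#0 ALU src=r3,r5 dispatched  <A:1 Mu:2 Ld:1 B:1 rd:3 wr:3>
#1 ALU src=r7,r6 dispatched  <A:0 Mu:2 Ld:1 B:1 rd:1 wr:2>
#2 ALU src=r7,r8 held:FU  <A:0 Mu:2 Ld:1 B:1 rd:1 wr:2>
#3 MUL src=r8,r4 held:RD_PORT  <A:0 Mu:2 Ld:1 B:1 rd:1 wr:2>
#4 ALU src=r0,r2 held:FU  <A:0 Mu:2 Ld:1 B:1 rd:1 wr:2>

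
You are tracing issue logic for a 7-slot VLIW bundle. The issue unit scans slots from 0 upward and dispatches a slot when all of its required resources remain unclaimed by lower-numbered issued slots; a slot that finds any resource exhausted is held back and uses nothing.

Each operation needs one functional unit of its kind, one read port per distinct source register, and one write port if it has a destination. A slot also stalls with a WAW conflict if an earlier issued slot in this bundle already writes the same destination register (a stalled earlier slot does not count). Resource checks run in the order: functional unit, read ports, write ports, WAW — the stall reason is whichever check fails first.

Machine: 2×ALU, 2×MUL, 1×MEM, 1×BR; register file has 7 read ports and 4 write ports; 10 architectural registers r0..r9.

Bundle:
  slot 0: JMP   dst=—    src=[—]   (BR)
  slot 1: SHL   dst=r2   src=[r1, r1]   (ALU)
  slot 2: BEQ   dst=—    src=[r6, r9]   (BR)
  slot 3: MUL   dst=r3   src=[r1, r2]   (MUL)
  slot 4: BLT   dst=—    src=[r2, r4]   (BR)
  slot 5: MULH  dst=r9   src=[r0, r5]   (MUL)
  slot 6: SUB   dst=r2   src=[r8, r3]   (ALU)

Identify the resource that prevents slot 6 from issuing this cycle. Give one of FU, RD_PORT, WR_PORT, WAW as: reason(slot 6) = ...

(0) want 1×BR +0rd +0wr — yes → AL2|MU2|ME1|BR0|rd7|wr4
(1) want 1×ALU +1rd +1wr — yes → AL1|MU2|ME1|BR0|rd6|wr3
(2) want 1×BR +2rd +0wr — FU → AL1|MU2|ME1|BR0|rd6|wr3
(3) want 1×MUL +2rd +1wr — yes → AL1|MU1|ME1|BR0|rd4|wr2
(4) want 1×BR +2rd +0wr — FU → AL1|MU1|ME1|BR0|rd4|wr2
(5) want 1×MUL +2rd +1wr — yes → AL1|MU0|ME1|BR0|rd2|wr1
(6) want 1×ALU +2rd +1wr — WAW → AL1|MU0|ME1|BR0|rd2|wr1

reason(slot 6) = WAW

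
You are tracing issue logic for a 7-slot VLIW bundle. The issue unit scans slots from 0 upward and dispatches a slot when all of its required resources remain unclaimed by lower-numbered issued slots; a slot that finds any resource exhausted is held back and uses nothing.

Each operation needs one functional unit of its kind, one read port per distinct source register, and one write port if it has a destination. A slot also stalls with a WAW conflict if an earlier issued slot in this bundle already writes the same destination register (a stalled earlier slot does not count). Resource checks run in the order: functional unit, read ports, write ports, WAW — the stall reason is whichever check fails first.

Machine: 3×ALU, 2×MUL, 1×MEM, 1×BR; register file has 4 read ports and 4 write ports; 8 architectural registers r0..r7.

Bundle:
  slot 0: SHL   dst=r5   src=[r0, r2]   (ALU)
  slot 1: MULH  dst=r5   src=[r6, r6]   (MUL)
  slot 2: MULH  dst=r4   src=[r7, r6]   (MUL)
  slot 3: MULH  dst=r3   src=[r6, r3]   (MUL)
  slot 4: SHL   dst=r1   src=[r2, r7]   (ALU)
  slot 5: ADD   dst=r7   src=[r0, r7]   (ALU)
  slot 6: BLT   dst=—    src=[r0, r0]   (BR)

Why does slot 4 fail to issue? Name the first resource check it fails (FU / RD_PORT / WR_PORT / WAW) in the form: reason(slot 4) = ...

(0) want 1×ALU +2rd +1wr — yes → AL2|MU2|ME1|BR1|rd2|wr3
(1) want 1×MUL +1rd +1wr — WAW → AL2|MU2|ME1|BR1|rd2|wr3
(2) want 1×MUL +2rd +1wr — yes → AL2|MU1|ME1|BR1|rd0|wr2
(3) want 1×MUL +2rd +1wr — RD_PORT → AL2|MU1|ME1|BR1|rd0|wr2
(4) want 1×ALU +2rd +1wr — RD_PORT → AL2|MU1|ME1|BR1|rd0|wr2
(5) want 1×ALU +2rd +1wr — RD_PORT → AL2|MU1|ME1|BR1|rd0|wr2
(6) want 1×BR +1rd +0wr — RD_PORT → AL2|MU1|ME1|BR1|rd0|wr2

reason(slot 4) = RD_PORT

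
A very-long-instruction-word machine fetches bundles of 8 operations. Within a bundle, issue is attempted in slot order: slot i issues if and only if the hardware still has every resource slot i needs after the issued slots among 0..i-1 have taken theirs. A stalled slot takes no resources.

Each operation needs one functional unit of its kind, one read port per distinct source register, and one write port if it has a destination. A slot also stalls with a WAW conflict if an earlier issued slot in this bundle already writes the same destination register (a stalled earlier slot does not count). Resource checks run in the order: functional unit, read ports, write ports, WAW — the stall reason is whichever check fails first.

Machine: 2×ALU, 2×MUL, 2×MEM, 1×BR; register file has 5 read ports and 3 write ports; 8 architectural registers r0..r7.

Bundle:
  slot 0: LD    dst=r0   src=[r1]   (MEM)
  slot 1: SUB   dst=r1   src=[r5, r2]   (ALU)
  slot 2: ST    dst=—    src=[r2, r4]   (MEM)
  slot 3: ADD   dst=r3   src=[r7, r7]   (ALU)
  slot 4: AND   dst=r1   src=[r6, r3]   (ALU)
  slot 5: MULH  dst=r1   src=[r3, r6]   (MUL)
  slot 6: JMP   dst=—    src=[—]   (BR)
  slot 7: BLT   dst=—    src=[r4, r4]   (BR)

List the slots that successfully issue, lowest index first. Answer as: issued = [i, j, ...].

issued = [0, 1, 2, 6]

(0) want 1×MEM +1rd +1wr — yes → AL2|MU2|ME1|BR1|rd4|wr2
(1) want 1×ALU +2rd +1wr — yes → AL1|MU2|ME1|BR1|rd2|wr1
(2) want 1×MEM +2rd +0wr — yes → AL1|MU2|ME0|BR1|rd0|wr1
(3) want 1×ALU +1rd +1wr — RD_PORT → AL1|MU2|ME0|BR1|rd0|wr1
(4) want 1×ALU +2rd +1wr — RD_PORT → AL1|MU2|ME0|BR1|rd0|wr1
(5) want 1×MUL +2rd +1wr — RD_PORT → AL1|MU2|ME0|BR1|rd0|wr1
(6) want 1×BR +0rd +0wr — yes → AL1|MU2|ME0|BR0|rd0|wr1
(7) want 1×BR +1rd +0wr — FU → AL1|MU2|ME0|BR0|rd0|wr1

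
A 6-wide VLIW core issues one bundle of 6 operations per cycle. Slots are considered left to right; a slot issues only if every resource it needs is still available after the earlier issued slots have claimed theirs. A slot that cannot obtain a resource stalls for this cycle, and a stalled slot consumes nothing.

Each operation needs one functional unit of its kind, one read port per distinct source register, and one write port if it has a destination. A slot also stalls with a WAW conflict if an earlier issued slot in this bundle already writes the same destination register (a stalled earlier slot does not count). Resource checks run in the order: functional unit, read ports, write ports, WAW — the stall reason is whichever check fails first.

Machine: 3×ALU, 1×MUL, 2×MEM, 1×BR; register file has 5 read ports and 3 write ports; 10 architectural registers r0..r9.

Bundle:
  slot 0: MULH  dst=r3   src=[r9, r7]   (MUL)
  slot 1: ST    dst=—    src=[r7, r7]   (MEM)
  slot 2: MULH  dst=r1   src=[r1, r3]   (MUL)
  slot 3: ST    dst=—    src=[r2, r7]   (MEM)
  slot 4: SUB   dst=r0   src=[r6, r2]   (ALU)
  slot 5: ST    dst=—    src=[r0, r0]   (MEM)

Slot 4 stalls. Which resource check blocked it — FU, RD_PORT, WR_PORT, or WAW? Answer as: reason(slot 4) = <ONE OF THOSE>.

reason(slot 4) = RD_PORT

#0 MUL src=r9,r7 dispatched  <A:3 Mu:0 Ld:2 B:1 rd:3 wr:2>
#1 MEM src=r7,r7 dispatched  <A:3 Mu:0 Ld:1 B:1 rd:2 wr:2>
#2 MUL src=r1,r3 held:FU  <A:3 Mu:0 Ld:1 B:1 rd:2 wr:2>
#3 MEM src=r2,r7 dispatched  <A:3 Mu:0 Ld:0 B:1 rd:0 wr:2>
#4 ALU src=r6,r2 held:RD_PORT  <A:3 Mu:0 Ld:0 B:1 rd:0 wr:2>
#5 MEM src=r0,r0 held:FU  <A:3 Mu:0 Ld:0 B:1 rd:0 wr:2>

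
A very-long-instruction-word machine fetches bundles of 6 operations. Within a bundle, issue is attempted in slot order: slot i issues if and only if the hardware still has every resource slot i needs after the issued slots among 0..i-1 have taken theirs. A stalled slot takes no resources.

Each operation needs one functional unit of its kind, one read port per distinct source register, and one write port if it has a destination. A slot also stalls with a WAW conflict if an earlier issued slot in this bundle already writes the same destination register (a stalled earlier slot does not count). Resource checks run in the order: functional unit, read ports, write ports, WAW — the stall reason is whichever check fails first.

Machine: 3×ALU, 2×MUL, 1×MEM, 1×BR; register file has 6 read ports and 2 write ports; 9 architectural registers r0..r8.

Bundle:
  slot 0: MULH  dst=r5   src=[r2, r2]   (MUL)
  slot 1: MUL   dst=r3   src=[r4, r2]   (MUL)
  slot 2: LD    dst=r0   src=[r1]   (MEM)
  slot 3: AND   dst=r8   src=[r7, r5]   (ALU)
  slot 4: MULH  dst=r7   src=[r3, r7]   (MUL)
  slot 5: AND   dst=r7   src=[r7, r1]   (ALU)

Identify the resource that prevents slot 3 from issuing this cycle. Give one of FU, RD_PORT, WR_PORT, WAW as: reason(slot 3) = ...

slot 0 (MUL): ISSUE — free A3,Mu1,Ld1,B1 rp5 wp1
slot 1 (MUL): ISSUE — free A3,Mu0,Ld1,B1 rp3 wp0
slot 2 (MEM): stall WR_PORT — free A3,Mu0,Ld1,B1 rp3 wp0
slot 3 (ALU): stall WR_PORT — free A3,Mu0,Ld1,B1 rp3 wp0
slot 4 (MUL): stall FU — free A3,Mu0,Ld1,B1 rp3 wp0
slot 5 (ALU): stall WR_PORT — free A3,Mu0,Ld1,B1 rp3 wp0

reason(slot 3) = WR_PORT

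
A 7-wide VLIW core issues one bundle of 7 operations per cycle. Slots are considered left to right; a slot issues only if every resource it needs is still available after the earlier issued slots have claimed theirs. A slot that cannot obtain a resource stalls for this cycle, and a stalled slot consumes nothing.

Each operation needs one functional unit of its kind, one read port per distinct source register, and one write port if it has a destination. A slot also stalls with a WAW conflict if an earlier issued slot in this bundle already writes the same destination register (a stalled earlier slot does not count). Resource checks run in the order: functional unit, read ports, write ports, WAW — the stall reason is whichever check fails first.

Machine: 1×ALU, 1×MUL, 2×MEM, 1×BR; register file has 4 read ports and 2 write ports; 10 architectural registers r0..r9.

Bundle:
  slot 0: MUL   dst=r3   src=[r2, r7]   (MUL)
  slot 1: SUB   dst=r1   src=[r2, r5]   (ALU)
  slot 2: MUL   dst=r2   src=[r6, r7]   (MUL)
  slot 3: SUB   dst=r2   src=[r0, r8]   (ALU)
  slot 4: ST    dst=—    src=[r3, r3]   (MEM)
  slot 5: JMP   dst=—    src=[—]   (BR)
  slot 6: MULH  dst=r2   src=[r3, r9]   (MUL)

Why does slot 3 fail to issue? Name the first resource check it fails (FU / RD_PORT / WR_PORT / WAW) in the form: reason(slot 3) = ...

reason(slot 3) = FU

#0 MUL src=r2,r7 dispatched  <A:1 Mu:0 Ld:2 B:1 rd:2 wr:1>
#1 ALU src=r2,r5 dispatched  <A:0 Mu:0 Ld:2 B:1 rd:0 wr:0>
#2 MUL src=r6,r7 held:FU  <A:0 Mu:0 Ld:2 B:1 rd:0 wr:0>
#3 ALU src=r0,r8 held:FU  <A:0 Mu:0 Ld:2 B:1 rd:0 wr:0>
#4 MEM src=r3,r3 held:RD_PORT  <A:0 Mu:0 Ld:2 B:1 rd:0 wr:0>
#5 BR src=- dispatched  <A:0 Mu:0 Ld:2 B:0 rd:0 wr:0>
#6 MUL src=r3,r9 held:FU  <A:0 Mu:0 Ld:2 B:0 rd:0 wr:0>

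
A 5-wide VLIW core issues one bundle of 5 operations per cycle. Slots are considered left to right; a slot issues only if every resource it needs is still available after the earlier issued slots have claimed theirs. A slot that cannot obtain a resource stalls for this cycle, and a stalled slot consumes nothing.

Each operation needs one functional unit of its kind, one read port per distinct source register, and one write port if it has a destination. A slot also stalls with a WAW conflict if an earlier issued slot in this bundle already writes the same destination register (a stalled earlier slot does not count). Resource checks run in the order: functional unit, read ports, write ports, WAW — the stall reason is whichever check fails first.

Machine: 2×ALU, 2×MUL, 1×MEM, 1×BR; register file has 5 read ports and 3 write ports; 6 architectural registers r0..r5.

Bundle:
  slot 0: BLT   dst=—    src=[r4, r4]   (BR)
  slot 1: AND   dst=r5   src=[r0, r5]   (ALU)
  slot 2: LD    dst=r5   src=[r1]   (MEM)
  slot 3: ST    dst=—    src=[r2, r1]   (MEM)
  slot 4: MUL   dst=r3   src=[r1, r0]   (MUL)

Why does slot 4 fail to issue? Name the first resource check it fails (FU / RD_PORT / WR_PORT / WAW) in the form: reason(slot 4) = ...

#0 BR src=r4,r4 dispatched  <A:2 Mu:2 Ld:1 B:0 rd:4 wr:3>
#1 ALU src=r0,r5 dispatched  <A:1 Mu:2 Ld:1 B:0 rd:2 wr:2>
#2 MEM src=r1 held:WAW  <A:1 Mu:2 Ld:1 B:0 rd:2 wr:2>
#3 MEM src=r2,r1 dispatched  <A:1 Mu:2 Ld:0 B:0 rd:0 wr:2>
#4 MUL src=r1,r0 held:RD_PORT  <A:1 Mu:2 Ld:0 B:0 rd:0 wr:2>

reason(slot 4) = RD_PORT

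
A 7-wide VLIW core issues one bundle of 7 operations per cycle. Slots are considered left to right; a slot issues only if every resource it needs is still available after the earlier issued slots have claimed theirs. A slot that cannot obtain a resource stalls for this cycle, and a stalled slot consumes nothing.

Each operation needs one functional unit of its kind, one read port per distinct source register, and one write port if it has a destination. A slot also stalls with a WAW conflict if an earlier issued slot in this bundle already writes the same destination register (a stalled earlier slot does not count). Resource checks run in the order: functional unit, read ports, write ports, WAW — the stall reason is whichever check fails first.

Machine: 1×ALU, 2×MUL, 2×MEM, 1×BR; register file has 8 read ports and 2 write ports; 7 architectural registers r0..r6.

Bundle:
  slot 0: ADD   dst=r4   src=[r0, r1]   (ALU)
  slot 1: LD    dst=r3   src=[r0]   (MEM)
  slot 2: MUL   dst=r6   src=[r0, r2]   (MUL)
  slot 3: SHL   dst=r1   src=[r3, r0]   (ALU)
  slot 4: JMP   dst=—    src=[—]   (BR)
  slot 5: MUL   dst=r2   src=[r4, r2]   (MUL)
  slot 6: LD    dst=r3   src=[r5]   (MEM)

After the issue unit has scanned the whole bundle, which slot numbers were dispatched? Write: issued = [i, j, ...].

  0. ALU→r4 ⇒ go  {0A/2Mu/2Ld/1B | 6r 1w}
  1. MEM→r3 ⇒ go  {0A/2Mu/1Ld/1B | 5r 0w}
  2. MUL→r6 ⇒ no(WR_PORT)  {0A/2Mu/1Ld/1B | 5r 0w}
  3. ALU→r1 ⇒ no(FU)  {0A/2Mu/1Ld/1B | 5r 0w}
  4. BR ⇒ go  {0A/2Mu/1Ld/0B | 5r 0w}
  5. MUL→r2 ⇒ no(WR_PORT)  {0A/2Mu/1Ld/0B | 5r 0w}
  6. MEM→r3 ⇒ no(WR_PORT)  {0A/2Mu/1Ld/0B | 5r 0w}

issued = [0, 1, 4]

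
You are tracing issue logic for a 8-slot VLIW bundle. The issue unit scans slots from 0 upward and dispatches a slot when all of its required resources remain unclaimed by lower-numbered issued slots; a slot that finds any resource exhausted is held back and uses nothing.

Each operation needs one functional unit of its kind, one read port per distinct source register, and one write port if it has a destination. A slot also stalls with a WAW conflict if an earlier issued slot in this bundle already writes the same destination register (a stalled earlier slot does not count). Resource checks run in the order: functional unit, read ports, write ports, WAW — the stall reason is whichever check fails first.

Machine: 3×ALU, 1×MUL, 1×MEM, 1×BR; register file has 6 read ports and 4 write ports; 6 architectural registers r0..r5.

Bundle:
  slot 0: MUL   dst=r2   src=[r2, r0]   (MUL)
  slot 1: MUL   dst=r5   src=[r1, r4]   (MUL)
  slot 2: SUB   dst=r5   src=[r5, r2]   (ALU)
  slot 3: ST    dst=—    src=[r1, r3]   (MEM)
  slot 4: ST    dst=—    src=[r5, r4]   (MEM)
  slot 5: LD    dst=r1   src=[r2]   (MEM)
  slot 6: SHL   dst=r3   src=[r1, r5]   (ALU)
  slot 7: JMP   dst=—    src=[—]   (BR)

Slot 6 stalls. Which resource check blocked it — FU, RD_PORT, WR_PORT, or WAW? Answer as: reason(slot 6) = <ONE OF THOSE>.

[0] MUL needs rd=2 wr=1: ok; after: ALU=3 MUL=0 MEM=1 BR=1, R=4, W=3
[1] MUL needs rd=2 wr=1: FU; after: ALU=3 MUL=0 MEM=1 BR=1, R=4, W=3
[2] ALU needs rd=2 wr=1: ok; after: ALU=2 MUL=0 MEM=1 BR=1, R=2, W=2
[3] MEM needs rd=2 wr=0: ok; after: ALU=2 MUL=0 MEM=0 BR=1, R=0, W=2
[4] MEM needs rd=2 wr=0: FU; after: ALU=2 MUL=0 MEM=0 BR=1, R=0, W=2
[5] MEM needs rd=1 wr=1: FU; after: ALU=2 MUL=0 MEM=0 BR=1, R=0, W=2
[6] ALU needs rd=2 wr=1: RD_PORT; after: ALU=2 MUL=0 MEM=0 BR=1, R=0, W=2
[7] BR needs rd=0 wr=0: ok; after: ALU=2 MUL=0 MEM=0 BR=0, R=0, W=2

reason(slot 6) = RD_PORT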